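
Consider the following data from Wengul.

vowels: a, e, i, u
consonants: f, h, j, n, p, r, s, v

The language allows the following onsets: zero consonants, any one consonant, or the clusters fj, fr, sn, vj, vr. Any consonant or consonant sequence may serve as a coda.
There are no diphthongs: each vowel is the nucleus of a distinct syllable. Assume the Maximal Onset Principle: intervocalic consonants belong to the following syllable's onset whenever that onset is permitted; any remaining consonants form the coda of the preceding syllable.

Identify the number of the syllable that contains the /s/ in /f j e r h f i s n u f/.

3

The vowels are e, i, u — 3 nuclei, so 3 syllables.
/e…i/ gap (V1→V2): cluster /rhf/ — the longest permitted-onset suffix is /f/; onset = /f/, preceding coda = /rh/.
/i…u/ gap (V2→V3): cluster /sn/ — /sn/ is itself a permitted onset, so the whole cluster goes right; preceding coda = ∅.
Putting it together: fjerh.fi.snuf.
The /s/ is in the onset of syllable 3 (/snuf/).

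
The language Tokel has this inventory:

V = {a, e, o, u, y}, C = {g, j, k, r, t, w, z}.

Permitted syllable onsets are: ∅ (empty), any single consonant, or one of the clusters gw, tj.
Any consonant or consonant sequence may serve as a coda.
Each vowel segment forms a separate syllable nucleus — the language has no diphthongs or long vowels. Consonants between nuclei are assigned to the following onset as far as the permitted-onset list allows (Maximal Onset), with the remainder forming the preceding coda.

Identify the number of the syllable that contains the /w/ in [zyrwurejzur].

2

The vowels are y, u, e, u — 4 nuclei, so 4 syllables.
Between /y/ (V1) and /u/ (V2): /rw/ splits as /r/ + /w/ (/w/ is the longest suffix that is a licit onset).
Between /u/ (V2) and /e/ (V3): /r/ is a single consonant, so it becomes the next onset.
Between /e/ (V3) and /u/ (V4): /jz/ — longest licit onset from the right is /z/, leaving /j/ as coda.
Syllabification: zyr.wu.rej.zur.
The /w/ is in the onset of syllable 2 (/wu/).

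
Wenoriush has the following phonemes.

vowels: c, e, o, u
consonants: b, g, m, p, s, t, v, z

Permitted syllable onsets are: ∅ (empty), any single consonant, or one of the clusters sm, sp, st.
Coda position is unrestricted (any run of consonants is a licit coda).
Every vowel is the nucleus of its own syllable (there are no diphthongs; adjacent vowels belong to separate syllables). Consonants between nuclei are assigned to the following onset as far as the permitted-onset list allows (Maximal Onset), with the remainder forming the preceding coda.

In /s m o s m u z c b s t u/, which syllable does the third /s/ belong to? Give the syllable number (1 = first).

4

The vowels are o, u, c, u — 4 nuclei, so 4 syllables.
Between /o/ (V1) and /u/ (V2): /sm/ — entire cluster is a permitted onset → onset /sm/, coda ∅.
Between /u/ (V2) and /c/ (V3): /z/ → onset of the next syllable (single consonants are always licit onsets).
Between /c/ (V3) and /u/ (V4): cluster /bst/ — the longest permitted-onset suffix is /st/; onset = /st/, preceding coda = /b/.
Syllabification: smo.smu.zcb.stu.
The third /s/ is in the onset of syllable 4 (/stu/).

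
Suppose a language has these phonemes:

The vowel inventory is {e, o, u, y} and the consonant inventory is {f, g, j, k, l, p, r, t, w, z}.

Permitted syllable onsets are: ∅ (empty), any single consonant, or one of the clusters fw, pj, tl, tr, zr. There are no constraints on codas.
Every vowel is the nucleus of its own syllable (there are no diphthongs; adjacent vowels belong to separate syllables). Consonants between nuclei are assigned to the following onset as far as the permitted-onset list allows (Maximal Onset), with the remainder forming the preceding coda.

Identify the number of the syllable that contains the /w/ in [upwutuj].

2

The vowels are u, u, u — 3 nuclei, so 3 syllables.
σ1/σ2 boundary: /pw/ — longest licit onset from the right is /w/, leaving /p/ as coda.
σ2/σ3 boundary: /t/ → onset of the next syllable (single consonants are always licit onsets).
Syllabification: up.wu.tuj.
The /w/ is in the onset of syllable 2 (/wu/).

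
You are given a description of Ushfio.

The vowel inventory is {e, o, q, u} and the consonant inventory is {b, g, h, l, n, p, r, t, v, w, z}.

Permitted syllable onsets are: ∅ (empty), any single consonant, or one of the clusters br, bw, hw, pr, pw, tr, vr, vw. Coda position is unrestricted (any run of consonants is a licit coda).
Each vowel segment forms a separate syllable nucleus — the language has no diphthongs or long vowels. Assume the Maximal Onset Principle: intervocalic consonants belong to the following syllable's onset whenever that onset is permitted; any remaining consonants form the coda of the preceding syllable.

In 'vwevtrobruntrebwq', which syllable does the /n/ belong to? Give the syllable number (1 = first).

Nuclei (vowels): e, o, u, e, q → 5 syllables.
V1 /e/ – V2 /o/: /vtr/; trying suffixes from longest down, /tr/ is the first permitted one, so coda /v/ | onset /tr/.
V2 /o/ – V3 /u/: cluster /br/ — /br/ is itself a permitted onset, so the whole cluster goes right; preceding coda = ∅.
V3 /u/ – V4 /e/: /ntr/ splits as /n/ + /tr/ (/tr/ is the longest suffix that is a licit onset).
V4 /e/ – V5 /q/: cluster /bw/ — /bw/ is itself a permitted onset, so the whole cluster goes right; preceding coda = ∅.
Syllabification: vwev.tro.brun.tre.bwq.
The /n/ is in the coda of syllable 3 (/brun/).

3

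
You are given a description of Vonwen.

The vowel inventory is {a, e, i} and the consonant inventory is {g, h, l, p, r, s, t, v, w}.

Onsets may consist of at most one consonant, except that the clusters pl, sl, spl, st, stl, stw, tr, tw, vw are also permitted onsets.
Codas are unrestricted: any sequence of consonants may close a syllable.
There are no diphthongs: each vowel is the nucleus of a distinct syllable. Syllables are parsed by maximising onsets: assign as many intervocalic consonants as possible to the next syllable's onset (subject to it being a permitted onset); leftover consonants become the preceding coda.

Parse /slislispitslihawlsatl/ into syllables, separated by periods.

Nuclei (vowels): i, i, i, i, a, a → 6 syllables.
Between /i/ (V1) and /i/ (V2): /sl/ is a licit onset in full, so it all attaches to the next syllable.
Between /i/ (V2) and /i/ (V3): /sp/; trying suffixes from longest down, /p/ is the first permitted one, so coda /s/ | onset /p/.
Between /i/ (V3) and /i/ (V4): /tsl/; trying suffixes from longest down, /sl/ is the first permitted one, so coda /t/ | onset /sl/.
Between /i/ (V4) and /a/ (V5): /h/ → onset of the next syllable (single consonants are always licit onsets).
Between /a/ (V5) and /a/ (V6): /wls/; trying suffixes from longest down, /s/ is the first permitted one, so coda /wl/ | onset /s/.

sli.slis.pit.sli.hawl.satl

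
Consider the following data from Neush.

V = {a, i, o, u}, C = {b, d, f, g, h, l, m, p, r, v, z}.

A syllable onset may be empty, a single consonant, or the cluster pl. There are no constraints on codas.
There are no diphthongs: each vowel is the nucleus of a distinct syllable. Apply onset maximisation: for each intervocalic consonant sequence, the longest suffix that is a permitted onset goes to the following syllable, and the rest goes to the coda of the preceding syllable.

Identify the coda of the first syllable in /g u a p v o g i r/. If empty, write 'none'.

Nuclei (vowels): u, a, o, i → 4 syllables.
V1 /u/ – V2 /a/: hiatus — the boundary sits between the two vowels.
V2 /a/ – V3 /o/: /pv/ splits as /p/ + /v/ (/v/ is the longest suffix that is a licit onset).
V3 /o/ – V4 /i/: just /g/ — single C goes to the following onset.
Putting it together: gu.ap.vo.gir.
Syllable 1 is /gu/: onset /g/, nucleus /u/, coda ∅.

none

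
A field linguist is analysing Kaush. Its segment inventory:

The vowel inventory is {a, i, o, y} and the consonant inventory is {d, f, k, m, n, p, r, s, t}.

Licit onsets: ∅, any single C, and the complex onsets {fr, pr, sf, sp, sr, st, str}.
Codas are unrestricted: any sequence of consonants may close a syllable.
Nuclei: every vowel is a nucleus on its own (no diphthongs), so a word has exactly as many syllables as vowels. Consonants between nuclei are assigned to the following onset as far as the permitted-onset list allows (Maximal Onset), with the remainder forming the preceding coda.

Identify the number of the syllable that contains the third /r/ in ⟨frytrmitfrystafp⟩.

3

The vowels are y, i, y, a — 4 nuclei, so 4 syllables.
σ1/σ2 boundary: cluster /trm/ — the longest permitted-onset suffix is /m/; onset = /m/, preceding coda = /tr/.
σ2/σ3 boundary: /tfr/ splits as /t/ + /fr/ (/fr/ is the longest suffix that is a licit onset).
σ3/σ4 boundary: /st/ is a licit onset in full, so it all attaches to the next syllable.
Result: frytr.mit.fry.stafp.
The third /r/ is in the onset of syllable 3 (/fry/).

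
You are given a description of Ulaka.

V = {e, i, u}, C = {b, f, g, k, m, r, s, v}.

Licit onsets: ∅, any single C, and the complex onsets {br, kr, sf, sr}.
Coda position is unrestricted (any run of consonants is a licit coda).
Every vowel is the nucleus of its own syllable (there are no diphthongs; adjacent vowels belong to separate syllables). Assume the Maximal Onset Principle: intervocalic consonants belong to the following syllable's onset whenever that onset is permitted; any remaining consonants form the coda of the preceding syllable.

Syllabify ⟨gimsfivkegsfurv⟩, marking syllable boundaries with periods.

gim.sfiv.keg.sfurv

Nuclei (vowels): i, i, e, u → 4 syllables.
/i…i/ gap (V1→V2): /msf/ splits as /m/ + /sf/ (/sf/ is the longest suffix that is a licit onset).
/i…e/ gap (V2→V3): /vk/; trying suffixes from longest down, /k/ is the first permitted one, so coda /v/ | onset /k/.
/e…u/ gap (V3→V4): /gsf/ — longest licit onset from the right is /sf/, leaving /g/ as coda.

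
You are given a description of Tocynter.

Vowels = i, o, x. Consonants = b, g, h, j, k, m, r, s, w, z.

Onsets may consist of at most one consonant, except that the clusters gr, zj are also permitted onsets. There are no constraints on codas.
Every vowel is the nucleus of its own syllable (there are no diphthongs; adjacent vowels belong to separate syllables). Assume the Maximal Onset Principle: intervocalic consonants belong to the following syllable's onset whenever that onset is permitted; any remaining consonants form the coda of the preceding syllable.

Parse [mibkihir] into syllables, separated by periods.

mib.ki.hir

Nuclei (vowels): i, i, i → 3 syllables.
V1 /i/ – V2 /i/: /bk/ — longest licit onset from the right is /k/, leaving /b/ as coda.
V2 /i/ – V3 /i/: /h/ is a single consonant, so it becomes the next onset.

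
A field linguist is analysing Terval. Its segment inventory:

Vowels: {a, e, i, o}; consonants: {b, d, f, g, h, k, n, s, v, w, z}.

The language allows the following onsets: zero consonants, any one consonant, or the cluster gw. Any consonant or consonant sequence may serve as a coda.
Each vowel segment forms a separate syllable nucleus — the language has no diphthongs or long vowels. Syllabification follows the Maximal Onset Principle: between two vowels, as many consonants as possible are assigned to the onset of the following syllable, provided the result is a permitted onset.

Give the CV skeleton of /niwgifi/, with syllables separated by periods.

CVC.CV.CV

Nuclei (vowels): i, i, i → 3 syllables.
σ1/σ2 boundary: /wg/; trying suffixes from longest down, /g/ is the first permitted one, so coda /w/ | onset /g/.
σ2/σ3 boundary: just /f/ — single C goes to the following onset.
So the parse is niw.gi.fi.
Mapping each syllable to C/V: /niw/ → CVC, /gi/ → CV, /fi/ → CV.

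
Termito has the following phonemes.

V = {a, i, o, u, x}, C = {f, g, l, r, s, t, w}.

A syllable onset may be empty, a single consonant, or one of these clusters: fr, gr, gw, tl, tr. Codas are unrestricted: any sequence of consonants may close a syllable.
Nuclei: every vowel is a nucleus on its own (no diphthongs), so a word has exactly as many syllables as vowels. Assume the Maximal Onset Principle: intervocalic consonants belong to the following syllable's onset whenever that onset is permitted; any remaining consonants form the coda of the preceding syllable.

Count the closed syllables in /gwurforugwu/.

1

The vowels are u, o, u, u — 4 nuclei, so 4 syllables.
V1 /u/ – V2 /o/: /rf/ — longest licit onset from the right is /f/, leaving /r/ as coda.
V2 /o/ – V3 /u/: /r/ → onset of the next syllable (single consonants are always licit onsets).
V3 /u/ – V4 /u/: /gw/ is a licit onset in full, so it all attaches to the next syllable.
So the parse is gwur.fo.ru.gwu.
Classifying each syllable: /gwur/ (closed), /fo/ (open), /ru/ (open), /gwu/ (open).
Closed syllables: 1.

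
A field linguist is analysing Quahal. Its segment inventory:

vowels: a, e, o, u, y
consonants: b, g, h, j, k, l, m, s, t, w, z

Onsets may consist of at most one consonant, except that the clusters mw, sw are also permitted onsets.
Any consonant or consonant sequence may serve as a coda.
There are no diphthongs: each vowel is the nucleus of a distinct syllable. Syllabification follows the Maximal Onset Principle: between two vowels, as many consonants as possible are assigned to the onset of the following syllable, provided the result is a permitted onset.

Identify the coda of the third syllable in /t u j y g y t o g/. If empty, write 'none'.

none

Nuclei (vowels): u, y, y, o → 4 syllables.
/u…y/ gap (V1→V2): just /j/ — single C goes to the following onset.
/y…y/ gap (V2→V3): just /g/ — single C goes to the following onset.
/y…o/ gap (V3→V4): just /t/ — single C goes to the following onset.
Putting it together: tu.jy.gy.tog.
Syllable 3 is /gy/: onset /g/, nucleus /y/, coda ∅.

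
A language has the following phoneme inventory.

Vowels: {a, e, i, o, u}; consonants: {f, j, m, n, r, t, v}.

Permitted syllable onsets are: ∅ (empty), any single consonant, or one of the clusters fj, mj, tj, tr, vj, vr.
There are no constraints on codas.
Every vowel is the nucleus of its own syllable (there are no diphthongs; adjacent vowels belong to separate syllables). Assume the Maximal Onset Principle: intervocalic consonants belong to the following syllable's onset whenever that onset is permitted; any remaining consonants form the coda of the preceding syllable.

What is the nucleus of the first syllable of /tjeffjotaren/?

Vowels present: e, o, a, e; each is a nucleus, giving 4 syllables.
The first nucleus (vowel 1 from the left) is /e/.

e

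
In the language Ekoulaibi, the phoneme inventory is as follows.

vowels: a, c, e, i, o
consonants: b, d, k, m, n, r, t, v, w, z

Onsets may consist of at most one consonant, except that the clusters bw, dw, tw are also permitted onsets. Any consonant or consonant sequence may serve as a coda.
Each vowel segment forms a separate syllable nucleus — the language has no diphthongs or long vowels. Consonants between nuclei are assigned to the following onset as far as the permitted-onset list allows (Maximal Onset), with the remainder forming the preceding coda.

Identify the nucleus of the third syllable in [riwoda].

The vowels are i, o, a — 3 nuclei, so 3 syllables.
The third nucleus (vowel 3 from the left) is /a/.

a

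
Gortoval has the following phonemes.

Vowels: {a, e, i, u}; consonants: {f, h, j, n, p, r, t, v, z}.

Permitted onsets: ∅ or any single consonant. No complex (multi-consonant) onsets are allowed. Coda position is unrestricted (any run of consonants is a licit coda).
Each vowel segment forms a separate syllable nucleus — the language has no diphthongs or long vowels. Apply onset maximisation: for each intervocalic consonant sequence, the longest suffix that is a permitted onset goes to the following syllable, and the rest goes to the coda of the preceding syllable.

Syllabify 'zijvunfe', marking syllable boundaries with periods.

zij.vun.fe

Vowels present: i, u, e; each is a nucleus, giving 3 syllables.
σ1/σ2 boundary: /jv/ — longest licit onset from the right is /v/, leaving /j/ as coda.
σ2/σ3 boundary: /nf/; trying suffixes from longest down, /f/ is the first permitted one, so coda /n/ | onset /f/.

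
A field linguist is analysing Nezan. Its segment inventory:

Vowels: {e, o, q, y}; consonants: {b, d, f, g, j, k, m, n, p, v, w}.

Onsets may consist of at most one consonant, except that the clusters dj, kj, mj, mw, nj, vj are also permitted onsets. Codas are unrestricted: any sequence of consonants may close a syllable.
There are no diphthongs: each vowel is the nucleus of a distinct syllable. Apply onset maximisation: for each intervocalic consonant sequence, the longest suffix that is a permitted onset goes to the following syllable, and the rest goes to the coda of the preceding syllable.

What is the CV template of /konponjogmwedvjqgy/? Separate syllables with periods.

Vowels present: o, o, o, e, q, y; each is a nucleus, giving 6 syllables.
σ1/σ2 boundary: /np/ — longest licit onset from the right is /p/, leaving /n/ as coda.
σ2/σ3 boundary: cluster /nj/ — /nj/ is itself a permitted onset, so the whole cluster goes right; preceding coda = ∅.
σ3/σ4 boundary: /gmw/ — longest licit onset from the right is /mw/, leaving /g/ as coda.
σ4/σ5 boundary: cluster /dvj/ — the longest permitted-onset suffix is /vj/; onset = /vj/, preceding coda = /d/.
σ5/σ6 boundary: /g/ is a single consonant, so it becomes the next onset.
Putting it together: kon.po.njog.mwed.vjq.gy.
Mapping each syllable to C/V: /kon/ → CVC, /po/ → CV, /njog/ → CCVC, /mwed/ → CCVC, /vjq/ → CCV, /gy/ → CV.

CVC.CV.CCVC.CCVC.CCV.CV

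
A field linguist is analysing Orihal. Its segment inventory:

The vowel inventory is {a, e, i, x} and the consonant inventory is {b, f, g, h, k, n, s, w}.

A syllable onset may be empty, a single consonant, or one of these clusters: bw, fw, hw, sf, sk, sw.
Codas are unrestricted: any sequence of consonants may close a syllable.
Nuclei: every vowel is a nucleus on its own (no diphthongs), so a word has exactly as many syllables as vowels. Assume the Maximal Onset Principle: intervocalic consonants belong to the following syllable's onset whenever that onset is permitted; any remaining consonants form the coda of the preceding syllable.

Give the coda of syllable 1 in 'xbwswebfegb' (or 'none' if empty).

bw

The vowels are x, e, e — 3 nuclei, so 3 syllables.
/x…e/ gap (V1→V2): /bwsw/ — longest licit onset from the right is /sw/, leaving /bw/ as coda.
/e…e/ gap (V2→V3): cluster /bf/ — the longest permitted-onset suffix is /f/; onset = /f/, preceding coda = /b/.
So the parse is xbw.sweb.fegb.
Syllable 1 is /xbw/: onset ∅, nucleus /x/, coda /bw/.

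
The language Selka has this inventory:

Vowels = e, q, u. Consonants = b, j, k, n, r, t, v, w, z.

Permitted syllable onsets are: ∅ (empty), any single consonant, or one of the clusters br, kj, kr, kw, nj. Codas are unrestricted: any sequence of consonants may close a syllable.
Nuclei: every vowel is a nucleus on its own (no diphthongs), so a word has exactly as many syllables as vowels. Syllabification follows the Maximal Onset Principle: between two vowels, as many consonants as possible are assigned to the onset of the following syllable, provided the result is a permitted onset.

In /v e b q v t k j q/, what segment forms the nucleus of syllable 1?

Vowels present: e, q, q; each is a nucleus, giving 3 syllables.
The first nucleus (vowel 1 from the left) is /e/.

e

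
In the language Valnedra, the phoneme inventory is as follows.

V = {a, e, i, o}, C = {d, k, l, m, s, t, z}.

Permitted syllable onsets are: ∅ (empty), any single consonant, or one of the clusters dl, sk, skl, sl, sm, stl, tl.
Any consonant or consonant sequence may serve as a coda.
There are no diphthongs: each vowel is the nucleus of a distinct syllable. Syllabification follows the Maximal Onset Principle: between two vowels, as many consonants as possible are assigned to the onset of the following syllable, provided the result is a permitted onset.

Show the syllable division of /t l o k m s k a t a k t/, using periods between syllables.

tlokm.ska.takt

Vowels present: o, a, a; each is a nucleus, giving 3 syllables.
σ1/σ2 boundary: /kmsk/ splits as /km/ + /sk/ (/sk/ is the longest suffix that is a licit onset).
σ2/σ3 boundary: /t/ → onset of the next syllable (single consonants are always licit onsets).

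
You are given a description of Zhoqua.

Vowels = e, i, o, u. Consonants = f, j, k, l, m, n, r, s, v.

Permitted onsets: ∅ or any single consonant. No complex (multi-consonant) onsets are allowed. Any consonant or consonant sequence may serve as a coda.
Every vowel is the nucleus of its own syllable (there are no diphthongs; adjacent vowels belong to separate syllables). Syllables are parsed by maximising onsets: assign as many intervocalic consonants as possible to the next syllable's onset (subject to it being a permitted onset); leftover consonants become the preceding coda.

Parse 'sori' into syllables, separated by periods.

The vowels are o, i — 2 nuclei, so 2 syllables.
/o…i/ gap (V1→V2): /r/ is a single consonant, so it becomes the next onset.

so.ri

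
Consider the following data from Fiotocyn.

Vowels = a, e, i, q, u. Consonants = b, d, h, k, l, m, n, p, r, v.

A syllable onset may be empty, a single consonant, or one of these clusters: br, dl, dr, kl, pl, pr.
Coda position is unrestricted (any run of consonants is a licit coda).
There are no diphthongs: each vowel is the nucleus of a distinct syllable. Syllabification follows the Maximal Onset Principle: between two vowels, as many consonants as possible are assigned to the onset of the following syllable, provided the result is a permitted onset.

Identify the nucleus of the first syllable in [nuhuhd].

u

Vowels present: u, u; each is a nucleus, giving 2 syllables.
The first nucleus (vowel 1 from the left) is /u/.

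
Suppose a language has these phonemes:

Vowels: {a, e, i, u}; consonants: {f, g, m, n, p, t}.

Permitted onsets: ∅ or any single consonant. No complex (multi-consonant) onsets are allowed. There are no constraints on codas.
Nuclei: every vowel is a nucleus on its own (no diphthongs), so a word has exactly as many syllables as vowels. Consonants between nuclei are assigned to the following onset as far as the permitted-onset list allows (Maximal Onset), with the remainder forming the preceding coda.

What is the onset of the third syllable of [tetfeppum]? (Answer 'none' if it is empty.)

Nuclei (vowels): e, e, u → 3 syllables.
Between /e/ (V1) and /e/ (V2): cluster /tf/ — the longest permitted-onset suffix is /f/; onset = /f/, preceding coda = /t/.
Between /e/ (V2) and /u/ (V3): /pp/ — longest licit onset from the right is /p/, leaving /p/ as coda.
Putting it together: tet.fep.pum.
Syllable 3 is /pum/: onset /p/, nucleus /u/, coda /m/.

p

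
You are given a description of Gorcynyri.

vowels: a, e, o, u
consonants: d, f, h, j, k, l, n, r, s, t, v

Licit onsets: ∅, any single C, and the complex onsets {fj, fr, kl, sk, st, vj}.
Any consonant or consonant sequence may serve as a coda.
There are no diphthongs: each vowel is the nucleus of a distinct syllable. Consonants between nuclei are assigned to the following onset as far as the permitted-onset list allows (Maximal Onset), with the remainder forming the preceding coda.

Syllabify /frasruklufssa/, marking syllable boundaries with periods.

Vowels present: a, u, u, a; each is a nucleus, giving 4 syllables.
V1 /a/ – V2 /u/: /sr/ — longest licit onset from the right is /r/, leaving /s/ as coda.
V2 /u/ – V3 /u/: /kl/ — entire cluster is a permitted onset → onset /kl/, coda ∅.
V3 /u/ – V4 /a/: /fss/; trying suffixes from longest down, /s/ is the first permitted one, so coda /fs/ | onset /s/.

fras.ru.klufs.sa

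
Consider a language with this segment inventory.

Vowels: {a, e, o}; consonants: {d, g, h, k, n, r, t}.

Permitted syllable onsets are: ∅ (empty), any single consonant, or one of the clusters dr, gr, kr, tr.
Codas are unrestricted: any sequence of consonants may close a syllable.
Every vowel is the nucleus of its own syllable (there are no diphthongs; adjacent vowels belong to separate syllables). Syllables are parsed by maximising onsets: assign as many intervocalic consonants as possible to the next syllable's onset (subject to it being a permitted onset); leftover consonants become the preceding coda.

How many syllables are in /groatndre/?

3

Nuclei (vowels): o, a, e → 3 syllables.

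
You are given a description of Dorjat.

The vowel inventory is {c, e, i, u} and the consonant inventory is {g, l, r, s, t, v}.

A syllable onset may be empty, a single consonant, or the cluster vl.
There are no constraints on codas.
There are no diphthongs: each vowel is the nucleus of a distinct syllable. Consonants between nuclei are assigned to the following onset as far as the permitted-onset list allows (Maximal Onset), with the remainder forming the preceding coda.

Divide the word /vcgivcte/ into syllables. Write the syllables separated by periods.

vc.gi.vc.te

The vowels are c, i, c, e — 4 nuclei, so 4 syllables.
/c…i/ gap (V1→V2): /g/ is a single consonant, so it becomes the next onset.
/i…c/ gap (V2→V3): /v/ is a single consonant, so it becomes the next onset.
/c…e/ gap (V3→V4): /t/ → onset of the next syllable (single consonants are always licit onsets).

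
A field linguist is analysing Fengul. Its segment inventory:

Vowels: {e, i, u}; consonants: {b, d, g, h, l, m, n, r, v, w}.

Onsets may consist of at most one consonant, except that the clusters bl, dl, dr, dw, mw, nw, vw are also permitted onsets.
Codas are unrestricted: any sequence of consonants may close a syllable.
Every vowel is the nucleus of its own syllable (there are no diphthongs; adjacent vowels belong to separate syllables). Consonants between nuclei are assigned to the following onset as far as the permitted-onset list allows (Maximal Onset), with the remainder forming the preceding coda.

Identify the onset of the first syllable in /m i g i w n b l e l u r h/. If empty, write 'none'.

m

Vowels present: i, i, e, u; each is a nucleus, giving 4 syllables.
Between /i/ (V1) and /i/ (V2): /g/ is a single consonant, so it becomes the next onset.
Between /i/ (V2) and /e/ (V3): cluster /wnbl/ — the longest permitted-onset suffix is /bl/; onset = /bl/, preceding coda = /wn/.
Between /e/ (V3) and /u/ (V4): just /l/ — single C goes to the following onset.
So the parse is mi.giwn.ble.lurh.
Syllable 1 is /mi/: onset /m/, nucleus /i/, coda ∅.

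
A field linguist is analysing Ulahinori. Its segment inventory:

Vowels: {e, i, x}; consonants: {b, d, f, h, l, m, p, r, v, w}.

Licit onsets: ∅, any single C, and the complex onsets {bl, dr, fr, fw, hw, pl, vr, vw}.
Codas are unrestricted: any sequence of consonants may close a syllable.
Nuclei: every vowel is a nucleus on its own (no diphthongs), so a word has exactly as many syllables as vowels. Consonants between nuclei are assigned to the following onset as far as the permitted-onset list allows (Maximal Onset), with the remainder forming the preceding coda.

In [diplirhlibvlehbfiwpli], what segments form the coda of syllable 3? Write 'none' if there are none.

Vowels present: i, i, i, e, i, i; each is a nucleus, giving 6 syllables.
/i…i/ gap (V1→V2): /pl/ — entire cluster is a permitted onset → onset /pl/, coda ∅.
/i…i/ gap (V2→V3): cluster /rhl/ — the longest permitted-onset suffix is /l/; onset = /l/, preceding coda = /rh/.
/i…e/ gap (V3→V4): /bvl/ — longest licit onset from the right is /l/, leaving /bv/ as coda.
/e…i/ gap (V4→V5): /hbf/ — longest licit onset from the right is /f/, leaving /hb/ as coda.
/i…i/ gap (V5→V6): /wpl/; trying suffixes from longest down, /pl/ is the first permitted one, so coda /w/ | onset /pl/.
Syllabification: di.plirh.libv.lehb.fiw.pli.
Syllable 3 is /libv/: onset /l/, nucleus /i/, coda /bv/.

bv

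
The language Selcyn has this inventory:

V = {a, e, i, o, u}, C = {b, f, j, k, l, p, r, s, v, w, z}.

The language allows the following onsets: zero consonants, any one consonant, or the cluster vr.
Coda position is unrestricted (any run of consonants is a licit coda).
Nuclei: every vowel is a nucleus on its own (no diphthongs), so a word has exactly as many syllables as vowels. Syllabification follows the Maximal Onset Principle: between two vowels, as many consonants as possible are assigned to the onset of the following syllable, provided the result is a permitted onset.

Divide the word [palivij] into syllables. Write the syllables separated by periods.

pa.li.vij

Nuclei (vowels): a, i, i → 3 syllables.
Between /a/ (V1) and /i/ (V2): /l/ is a single consonant, so it becomes the next onset.
Between /i/ (V2) and /i/ (V3): just /v/ — single C goes to the following onset.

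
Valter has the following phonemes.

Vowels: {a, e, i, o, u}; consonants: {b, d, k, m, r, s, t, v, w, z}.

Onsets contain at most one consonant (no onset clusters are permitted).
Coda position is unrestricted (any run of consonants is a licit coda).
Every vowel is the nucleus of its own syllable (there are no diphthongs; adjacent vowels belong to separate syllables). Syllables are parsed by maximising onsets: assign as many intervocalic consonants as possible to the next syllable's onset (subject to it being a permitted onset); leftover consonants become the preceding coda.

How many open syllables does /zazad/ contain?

Nuclei (vowels): a, a → 2 syllables.
/a…a/ gap (V1→V2): /z/ → onset of the next syllable (single consonants are always licit onsets).
Result: za.zad.
Classifying each syllable: /za/ (open), /zad/ (closed).
Open syllables: 1.

1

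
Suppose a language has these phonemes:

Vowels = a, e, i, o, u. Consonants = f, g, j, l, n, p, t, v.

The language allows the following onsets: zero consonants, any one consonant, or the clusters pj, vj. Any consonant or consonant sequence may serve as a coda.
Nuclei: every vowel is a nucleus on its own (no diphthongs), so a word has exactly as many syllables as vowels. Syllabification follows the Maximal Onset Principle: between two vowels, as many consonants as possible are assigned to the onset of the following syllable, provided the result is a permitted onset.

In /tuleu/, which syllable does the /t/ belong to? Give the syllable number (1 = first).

Nuclei (vowels): u, e, u → 3 syllables.
Between /u/ (V1) and /e/ (V2): /l/ is a single consonant, so it becomes the next onset.
Between /e/ (V2) and /u/ (V3): hiatus — the boundary sits between the two vowels.
Syllabification: tu.le.u.
The /t/ is in the onset of syllable 1 (/tu/).

1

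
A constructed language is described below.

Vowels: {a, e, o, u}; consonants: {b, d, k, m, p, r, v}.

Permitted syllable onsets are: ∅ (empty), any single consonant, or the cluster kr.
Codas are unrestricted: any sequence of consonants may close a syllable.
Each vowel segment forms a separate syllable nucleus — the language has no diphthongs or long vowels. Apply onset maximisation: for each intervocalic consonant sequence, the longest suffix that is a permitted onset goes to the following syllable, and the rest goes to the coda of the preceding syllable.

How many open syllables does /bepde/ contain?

1

Vowels present: e, e; each is a nucleus, giving 2 syllables.
V1 /e/ – V2 /e/: /pd/; trying suffixes from longest down, /d/ is the first permitted one, so coda /p/ | onset /d/.
So the parse is bep.de.
Classifying each syllable: /bep/ (closed), /de/ (open).
Open syllables: 1.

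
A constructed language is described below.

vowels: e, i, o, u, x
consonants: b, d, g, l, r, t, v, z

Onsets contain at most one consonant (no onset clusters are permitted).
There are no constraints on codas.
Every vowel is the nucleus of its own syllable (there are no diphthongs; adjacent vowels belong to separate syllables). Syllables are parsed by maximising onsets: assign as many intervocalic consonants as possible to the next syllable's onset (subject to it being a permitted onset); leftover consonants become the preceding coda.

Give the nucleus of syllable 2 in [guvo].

Nuclei (vowels): u, o → 2 syllables.
The second nucleus (vowel 2 from the left) is /o/.

o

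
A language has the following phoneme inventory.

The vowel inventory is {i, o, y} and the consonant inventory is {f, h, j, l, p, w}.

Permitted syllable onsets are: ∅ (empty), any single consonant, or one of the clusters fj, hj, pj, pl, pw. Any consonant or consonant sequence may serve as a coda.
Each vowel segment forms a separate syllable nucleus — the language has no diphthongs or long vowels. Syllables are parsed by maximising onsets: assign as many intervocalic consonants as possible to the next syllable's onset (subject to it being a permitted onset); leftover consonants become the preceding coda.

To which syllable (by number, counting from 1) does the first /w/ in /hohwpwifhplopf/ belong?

Nuclei (vowels): o, i, o → 3 syllables.
/o…i/ gap (V1→V2): /hwpw/; trying suffixes from longest down, /pw/ is the first permitted one, so coda /hw/ | onset /pw/.
/i…o/ gap (V2→V3): /fhpl/ splits as /fh/ + /pl/ (/pl/ is the longest suffix that is a licit onset).
Result: hohw.pwifh.plopf.
The first /w/ is in the coda of syllable 1 (/hohw/).

1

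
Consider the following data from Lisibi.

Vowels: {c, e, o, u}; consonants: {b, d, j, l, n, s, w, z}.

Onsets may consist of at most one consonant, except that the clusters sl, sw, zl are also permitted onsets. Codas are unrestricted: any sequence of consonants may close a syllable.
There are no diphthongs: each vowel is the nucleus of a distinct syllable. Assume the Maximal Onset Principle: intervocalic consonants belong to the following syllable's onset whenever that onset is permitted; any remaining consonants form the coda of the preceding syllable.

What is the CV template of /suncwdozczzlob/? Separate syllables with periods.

CV.CVC.CV.CVC.CCVC

The vowels are u, c, o, c, o — 5 nuclei, so 5 syllables.
/u…c/ gap (V1→V2): just /n/ — single C goes to the following onset.
/c…o/ gap (V2→V3): cluster /wd/ — the longest permitted-onset suffix is /d/; onset = /d/, preceding coda = /w/.
/o…c/ gap (V3→V4): /z/ → onset of the next syllable (single consonants are always licit onsets).
/c…o/ gap (V4→V5): /zzl/; trying suffixes from longest down, /zl/ is the first permitted one, so coda /z/ | onset /zl/.
Result: su.ncw.do.zcz.zlob.
Mapping each syllable to C/V: /su/ → CV, /ncw/ → CVC, /do/ → CV, /zcz/ → CVC, /zlob/ → CCVC.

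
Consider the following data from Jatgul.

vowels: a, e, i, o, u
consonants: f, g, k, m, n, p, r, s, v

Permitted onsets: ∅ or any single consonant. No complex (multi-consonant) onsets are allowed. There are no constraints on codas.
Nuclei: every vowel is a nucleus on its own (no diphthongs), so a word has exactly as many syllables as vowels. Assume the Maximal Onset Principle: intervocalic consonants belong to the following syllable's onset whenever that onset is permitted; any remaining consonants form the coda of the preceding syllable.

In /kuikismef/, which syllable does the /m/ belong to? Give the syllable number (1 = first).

Vowels present: u, i, i, e; each is a nucleus, giving 4 syllables.
Between /u/ (V1) and /i/ (V2): nothing intervenes; syllable break is V.V.
Between /i/ (V2) and /i/ (V3): just /k/ — single C goes to the following onset.
Between /i/ (V3) and /e/ (V4): /sm/ splits as /s/ + /m/ (/m/ is the longest suffix that is a licit onset).
Putting it together: ku.i.kis.mef.
The /m/ is in the onset of syllable 4 (/mef/).

4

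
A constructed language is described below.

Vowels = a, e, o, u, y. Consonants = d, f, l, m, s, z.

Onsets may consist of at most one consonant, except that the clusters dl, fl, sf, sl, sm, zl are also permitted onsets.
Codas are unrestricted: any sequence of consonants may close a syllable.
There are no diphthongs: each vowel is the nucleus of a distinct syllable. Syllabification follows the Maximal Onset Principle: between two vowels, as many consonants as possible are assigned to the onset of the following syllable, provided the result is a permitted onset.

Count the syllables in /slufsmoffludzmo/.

4

Vowels present: u, o, u, o; each is a nucleus, giving 4 syllables.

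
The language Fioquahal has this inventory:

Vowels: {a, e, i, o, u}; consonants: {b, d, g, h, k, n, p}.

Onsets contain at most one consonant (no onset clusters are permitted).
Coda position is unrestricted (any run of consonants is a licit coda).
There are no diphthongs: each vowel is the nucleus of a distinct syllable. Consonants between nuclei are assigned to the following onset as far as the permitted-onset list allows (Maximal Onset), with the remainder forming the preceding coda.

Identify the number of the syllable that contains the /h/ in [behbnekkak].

1

The vowels are e, e, a — 3 nuclei, so 3 syllables.
Between /e/ (V1) and /e/ (V2): cluster /hbn/ — the longest permitted-onset suffix is /n/; onset = /n/, preceding coda = /hb/.
Between /e/ (V2) and /a/ (V3): cluster /kk/ — the longest permitted-onset suffix is /k/; onset = /k/, preceding coda = /k/.
Result: behb.nek.kak.
The /h/ is in the coda of syllable 1 (/behb/).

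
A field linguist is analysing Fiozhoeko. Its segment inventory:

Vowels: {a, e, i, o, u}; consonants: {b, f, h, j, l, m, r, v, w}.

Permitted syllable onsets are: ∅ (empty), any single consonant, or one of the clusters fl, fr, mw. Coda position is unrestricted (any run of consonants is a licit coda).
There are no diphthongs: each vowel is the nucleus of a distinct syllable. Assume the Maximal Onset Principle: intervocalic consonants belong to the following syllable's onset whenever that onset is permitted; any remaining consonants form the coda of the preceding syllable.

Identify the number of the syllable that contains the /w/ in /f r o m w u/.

2

The vowels are o, u — 2 nuclei, so 2 syllables.
Between /o/ (V1) and /u/ (V2): /mw/ is a licit onset in full, so it all attaches to the next syllable.
Syllabification: fro.mwu.
The /w/ is in the onset of syllable 2 (/mwu/).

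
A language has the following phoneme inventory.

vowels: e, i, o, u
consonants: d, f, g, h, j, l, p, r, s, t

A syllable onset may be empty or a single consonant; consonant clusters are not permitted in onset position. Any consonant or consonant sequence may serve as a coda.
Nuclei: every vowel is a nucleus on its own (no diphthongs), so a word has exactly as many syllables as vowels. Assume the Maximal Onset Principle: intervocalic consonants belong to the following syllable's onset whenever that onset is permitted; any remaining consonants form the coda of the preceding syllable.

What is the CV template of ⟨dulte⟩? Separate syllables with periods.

Vowels present: u, e; each is a nucleus, giving 2 syllables.
σ1/σ2 boundary: /lt/ splits as /l/ + /t/ (/t/ is the longest suffix that is a licit onset).
Result: dul.te.
Mapping each syllable to C/V: /dul/ → CVC, /te/ → CV.

CVC.CV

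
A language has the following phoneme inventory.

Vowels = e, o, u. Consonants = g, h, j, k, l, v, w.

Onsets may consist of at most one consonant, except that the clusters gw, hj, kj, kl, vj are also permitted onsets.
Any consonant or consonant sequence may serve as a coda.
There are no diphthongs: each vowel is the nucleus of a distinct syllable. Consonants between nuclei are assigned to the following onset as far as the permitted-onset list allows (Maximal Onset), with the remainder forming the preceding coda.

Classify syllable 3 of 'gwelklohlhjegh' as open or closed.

Nuclei (vowels): e, o, e → 3 syllables.
/e…o/ gap (V1→V2): /lkl/; trying suffixes from longest down, /kl/ is the first permitted one, so coda /l/ | onset /kl/.
/o…e/ gap (V2→V3): cluster /hlhj/ — the longest permitted-onset suffix is /hj/; onset = /hj/, preceding coda = /hl/.
Syllabification: gwel.klohl.hjegh.
Syllable 3 is /hjegh/ with coda /gh/, so it is closed.

closed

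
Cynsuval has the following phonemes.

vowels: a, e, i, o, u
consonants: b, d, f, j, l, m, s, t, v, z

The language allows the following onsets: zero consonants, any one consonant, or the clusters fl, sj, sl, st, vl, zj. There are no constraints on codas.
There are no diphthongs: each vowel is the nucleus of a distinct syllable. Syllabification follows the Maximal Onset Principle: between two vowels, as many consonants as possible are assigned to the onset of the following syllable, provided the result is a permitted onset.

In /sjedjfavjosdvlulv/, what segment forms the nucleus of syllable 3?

o

The vowels are e, a, o, u — 4 nuclei, so 4 syllables.
The third nucleus (vowel 3 from the left) is /o/.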